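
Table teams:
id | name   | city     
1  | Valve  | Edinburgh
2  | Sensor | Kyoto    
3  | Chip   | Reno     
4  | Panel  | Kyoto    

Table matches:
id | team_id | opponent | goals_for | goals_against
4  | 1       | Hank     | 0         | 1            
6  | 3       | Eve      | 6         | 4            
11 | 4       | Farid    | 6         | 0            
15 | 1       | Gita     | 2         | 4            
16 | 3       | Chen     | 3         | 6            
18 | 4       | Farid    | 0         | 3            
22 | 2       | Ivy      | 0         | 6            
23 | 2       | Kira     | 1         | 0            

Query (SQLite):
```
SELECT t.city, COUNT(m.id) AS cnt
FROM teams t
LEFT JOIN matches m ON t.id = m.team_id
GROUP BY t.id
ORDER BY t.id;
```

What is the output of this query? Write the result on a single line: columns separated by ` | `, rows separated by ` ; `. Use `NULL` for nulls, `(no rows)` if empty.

LEFT JOIN keeps every teams row; unmatched ones get NULL for matches columns.
Group by teams.id and compute COUNT(m.id). COUNT(col) of an all-NULL group is 0.
  1: ids {4, 15} → COUNT(m.id)=2
  2: ids {22, 23} → COUNT(m.id)=2
  3: ids {6, 16} → COUNT(m.id)=2
  4: ids {11, 18} → COUNT(m.id)=2

Edinburgh | 2 ; Kyoto | 2 ; Reno | 2 ; Kyoto | 2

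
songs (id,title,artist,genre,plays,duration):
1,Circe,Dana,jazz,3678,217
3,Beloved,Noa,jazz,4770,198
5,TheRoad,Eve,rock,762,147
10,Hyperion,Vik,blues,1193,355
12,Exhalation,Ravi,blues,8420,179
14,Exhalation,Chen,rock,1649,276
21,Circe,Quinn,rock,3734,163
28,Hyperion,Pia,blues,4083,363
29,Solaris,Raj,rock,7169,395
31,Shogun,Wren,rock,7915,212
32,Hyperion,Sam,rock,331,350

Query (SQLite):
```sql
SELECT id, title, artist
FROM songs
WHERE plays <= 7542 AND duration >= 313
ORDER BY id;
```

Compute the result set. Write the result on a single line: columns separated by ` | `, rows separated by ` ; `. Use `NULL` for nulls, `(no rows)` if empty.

plays <= 7542: ids {1, 3, 5, 10, 14, 21, 28, 29, 32}
duration >= 313: ids {10, 28, 29, 32}
Combine with AND.

10 | Hyperion | Vik ; 28 | Hyperion | Pia ; 29 | Solaris | Raj ; 32 | Hyperion | Sam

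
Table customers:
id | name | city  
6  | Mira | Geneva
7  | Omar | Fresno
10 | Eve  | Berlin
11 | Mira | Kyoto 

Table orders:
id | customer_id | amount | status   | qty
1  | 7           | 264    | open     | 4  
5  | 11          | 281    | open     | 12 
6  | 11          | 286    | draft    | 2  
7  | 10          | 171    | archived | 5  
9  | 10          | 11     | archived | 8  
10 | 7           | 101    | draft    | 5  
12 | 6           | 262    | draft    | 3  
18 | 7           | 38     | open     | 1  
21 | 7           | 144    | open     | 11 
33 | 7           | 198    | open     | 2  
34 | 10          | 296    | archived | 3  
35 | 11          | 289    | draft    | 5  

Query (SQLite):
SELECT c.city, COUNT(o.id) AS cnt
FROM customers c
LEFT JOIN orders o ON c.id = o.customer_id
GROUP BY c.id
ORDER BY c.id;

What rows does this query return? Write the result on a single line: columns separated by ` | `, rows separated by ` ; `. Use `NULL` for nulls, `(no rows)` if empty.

Geneva | 1 ; Fresno | 5 ; Berlin | 3 ; Kyoto | 3

LEFT JOIN keeps every customers row; unmatched ones get NULL for orders columns.
Group by customers.id and compute COUNT(o.id). COUNT(col) of an all-NULL group is 0.
  6: ids {12} → COUNT(o.id)=1
  7: ids {1, 10, 18, 21, 33} → COUNT(o.id)=5
  10: ids {7, 9, 34} → COUNT(o.id)=3
  11: ids {5, 6, 35} → COUNT(o.id)=3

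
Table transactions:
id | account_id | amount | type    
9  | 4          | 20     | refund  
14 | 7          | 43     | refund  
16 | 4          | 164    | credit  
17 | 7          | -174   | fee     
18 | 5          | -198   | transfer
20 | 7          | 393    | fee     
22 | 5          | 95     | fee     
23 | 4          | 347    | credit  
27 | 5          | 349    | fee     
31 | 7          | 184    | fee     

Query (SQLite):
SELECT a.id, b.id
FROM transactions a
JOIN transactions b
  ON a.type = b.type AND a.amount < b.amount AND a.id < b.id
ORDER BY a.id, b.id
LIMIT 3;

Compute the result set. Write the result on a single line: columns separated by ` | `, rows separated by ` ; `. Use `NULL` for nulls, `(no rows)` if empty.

9 | 14 ; 16 | 23 ; 17 | 20

Pairs (a,b) with same type, a.amount < b.amount, a.id < b.id.
type groups: credit:{16,23} fee:{17,20,22,27,31} refund:{9,14} transfer:{18}
Ordered by (a.id, b.id); first 3.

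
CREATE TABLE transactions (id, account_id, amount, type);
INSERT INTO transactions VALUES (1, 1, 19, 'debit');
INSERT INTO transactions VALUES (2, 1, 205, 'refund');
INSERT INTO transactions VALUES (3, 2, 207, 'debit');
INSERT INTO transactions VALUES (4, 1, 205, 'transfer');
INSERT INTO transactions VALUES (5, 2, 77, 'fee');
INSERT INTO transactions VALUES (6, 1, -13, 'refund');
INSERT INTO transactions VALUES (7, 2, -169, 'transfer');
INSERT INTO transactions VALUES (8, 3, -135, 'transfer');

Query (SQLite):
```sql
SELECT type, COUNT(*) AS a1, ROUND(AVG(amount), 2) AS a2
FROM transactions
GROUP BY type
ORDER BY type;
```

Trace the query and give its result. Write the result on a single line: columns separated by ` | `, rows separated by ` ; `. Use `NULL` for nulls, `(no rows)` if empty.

debit | 2 | 113 ; fee | 1 | 77 ; refund | 2 | 96 ; transfer | 3 | -33

Group transactions by type.
Per group compute: COUNT(*), ROUND(AVG(amount), 2).
  debit: ids {1, 3} → COUNT(*)=2, ROUND(AVG(amount), 2)=113
  fee: ids {5} → COUNT(*)=1, ROUND(AVG(amount), 2)=77
  refund: ids {2, 6} → COUNT(*)=2, ROUND(AVG(amount), 2)=96
  transfer: ids {4, 7, 8} → COUNT(*)=3, ROUND(AVG(amount), 2)=-33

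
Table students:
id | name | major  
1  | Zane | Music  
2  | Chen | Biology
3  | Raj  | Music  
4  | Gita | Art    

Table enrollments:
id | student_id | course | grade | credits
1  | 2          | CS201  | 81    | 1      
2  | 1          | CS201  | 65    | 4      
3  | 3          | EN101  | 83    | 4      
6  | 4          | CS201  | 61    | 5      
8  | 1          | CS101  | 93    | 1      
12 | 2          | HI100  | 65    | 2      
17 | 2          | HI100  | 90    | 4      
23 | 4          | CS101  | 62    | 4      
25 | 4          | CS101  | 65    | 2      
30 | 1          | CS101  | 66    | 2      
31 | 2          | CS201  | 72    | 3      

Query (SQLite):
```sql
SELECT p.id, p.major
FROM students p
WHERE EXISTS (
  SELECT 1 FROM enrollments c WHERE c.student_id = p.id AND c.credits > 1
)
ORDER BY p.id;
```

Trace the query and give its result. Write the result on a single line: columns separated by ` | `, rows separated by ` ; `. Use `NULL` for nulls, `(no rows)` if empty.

For each students row, check whether any enrollments with matching student_id has credits > 1.
Keep rows where that is true.

1 | Music ; 2 | Biology ; 3 | Music ; 4 | Art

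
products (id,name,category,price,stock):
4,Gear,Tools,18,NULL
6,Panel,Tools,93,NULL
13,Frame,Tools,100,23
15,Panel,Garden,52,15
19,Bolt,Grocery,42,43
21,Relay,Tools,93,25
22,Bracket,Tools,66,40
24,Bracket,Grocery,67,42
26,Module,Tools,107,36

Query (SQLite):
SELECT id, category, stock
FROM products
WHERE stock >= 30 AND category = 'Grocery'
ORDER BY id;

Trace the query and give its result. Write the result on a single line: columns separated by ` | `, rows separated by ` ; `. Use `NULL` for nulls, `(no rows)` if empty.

19 | Grocery | 43 ; 24 | Grocery | 42

stock >= 30: ids {19, 22, 24, 26}
category = 'Grocery': ids {19, 24}
Combine with AND.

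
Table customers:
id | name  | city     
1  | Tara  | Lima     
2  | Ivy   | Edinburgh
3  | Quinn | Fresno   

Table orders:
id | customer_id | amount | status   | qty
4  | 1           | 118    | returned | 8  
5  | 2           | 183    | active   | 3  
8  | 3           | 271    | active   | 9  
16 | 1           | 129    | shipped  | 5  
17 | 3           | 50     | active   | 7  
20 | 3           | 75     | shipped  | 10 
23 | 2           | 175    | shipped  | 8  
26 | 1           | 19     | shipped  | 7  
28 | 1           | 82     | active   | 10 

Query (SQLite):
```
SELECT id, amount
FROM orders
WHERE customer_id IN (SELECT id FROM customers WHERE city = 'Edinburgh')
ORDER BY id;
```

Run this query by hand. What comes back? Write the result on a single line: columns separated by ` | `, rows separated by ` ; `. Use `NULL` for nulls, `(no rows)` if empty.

5 | 183 ; 23 | 175

Inner query: customers.id where city = 'Edinburgh'.
Outer: keep orders rows whose customer_id is in that set.
Inner query → {2}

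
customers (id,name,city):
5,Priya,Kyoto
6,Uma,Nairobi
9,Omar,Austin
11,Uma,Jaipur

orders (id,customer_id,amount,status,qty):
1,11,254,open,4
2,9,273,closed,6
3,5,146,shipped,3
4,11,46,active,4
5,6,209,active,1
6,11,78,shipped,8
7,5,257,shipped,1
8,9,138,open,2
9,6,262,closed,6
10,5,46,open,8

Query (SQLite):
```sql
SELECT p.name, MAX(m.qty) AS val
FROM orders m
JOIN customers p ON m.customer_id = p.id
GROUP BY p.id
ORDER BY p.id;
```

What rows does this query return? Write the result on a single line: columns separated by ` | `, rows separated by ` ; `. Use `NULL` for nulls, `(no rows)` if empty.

Join each orders row to its customers via customer_id.
Group joined rows by customers.id; compute MAX(m.qty) per group.
  5: ids {3, 7, 10} → MAX(m.qty)=8
  6: ids {5, 9} → MAX(m.qty)=6
  9: ids {2, 8} → MAX(m.qty)=6
  11: ids {1, 4, 6} → MAX(m.qty)=8

Priya | 8 ; Uma | 6 ; Omar | 6 ; Uma | 8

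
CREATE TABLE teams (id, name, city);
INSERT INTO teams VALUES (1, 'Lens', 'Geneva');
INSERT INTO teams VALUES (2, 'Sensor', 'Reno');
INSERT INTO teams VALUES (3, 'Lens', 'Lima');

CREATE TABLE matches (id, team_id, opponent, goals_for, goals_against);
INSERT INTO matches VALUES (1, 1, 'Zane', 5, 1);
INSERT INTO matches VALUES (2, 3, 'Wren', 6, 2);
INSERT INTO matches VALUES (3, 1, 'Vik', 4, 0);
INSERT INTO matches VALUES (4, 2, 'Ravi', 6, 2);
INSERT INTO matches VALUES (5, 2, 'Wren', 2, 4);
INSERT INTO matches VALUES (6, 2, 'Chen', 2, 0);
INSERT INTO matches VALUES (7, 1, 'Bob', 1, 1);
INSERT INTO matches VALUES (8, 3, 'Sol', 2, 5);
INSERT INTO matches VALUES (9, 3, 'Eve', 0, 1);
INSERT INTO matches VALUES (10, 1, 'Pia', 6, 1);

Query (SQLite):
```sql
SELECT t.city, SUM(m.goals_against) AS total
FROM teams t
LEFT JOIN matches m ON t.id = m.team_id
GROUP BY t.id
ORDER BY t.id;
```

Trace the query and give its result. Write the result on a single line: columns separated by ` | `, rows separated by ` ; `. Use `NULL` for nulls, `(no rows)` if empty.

Geneva | 3 ; Reno | 6 ; Lima | 8

LEFT JOIN keeps every teams row; unmatched ones get NULL for matches columns.
Group by teams.id and compute SUM(m.goals_against). SUM over an all-NULL group is NULL.
  1: ids {1, 3, 7, 10} → SUM(m.goals_against)=3
  2: ids {4, 5, 6} → SUM(m.goals_against)=6
  3: ids {2, 8, 9} → SUM(m.goals_against)=8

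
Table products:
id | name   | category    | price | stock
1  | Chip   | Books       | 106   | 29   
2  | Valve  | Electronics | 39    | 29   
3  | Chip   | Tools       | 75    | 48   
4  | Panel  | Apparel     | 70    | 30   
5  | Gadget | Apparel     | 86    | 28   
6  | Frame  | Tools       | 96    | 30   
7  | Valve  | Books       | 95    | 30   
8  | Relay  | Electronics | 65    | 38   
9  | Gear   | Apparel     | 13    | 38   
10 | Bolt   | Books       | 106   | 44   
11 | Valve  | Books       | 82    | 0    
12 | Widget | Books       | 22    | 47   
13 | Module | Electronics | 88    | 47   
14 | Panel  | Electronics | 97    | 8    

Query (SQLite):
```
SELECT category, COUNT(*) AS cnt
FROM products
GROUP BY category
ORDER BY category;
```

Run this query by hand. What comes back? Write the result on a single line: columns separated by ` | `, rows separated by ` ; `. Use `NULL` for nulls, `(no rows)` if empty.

Apparel | 3 ; Books | 5 ; Electronics | 4 ; Tools | 2

Partition products by category; compute COUNT(*) within each group.
  Apparel: ids {4, 5, 9} → COUNT(*)=3
  Books: ids {1, 7, 10, 11, 12} → COUNT(*)=5
  Electronics: ids {2, 8, 13, 14} → COUNT(*)=4
  Tools: ids {3, 6} → COUNT(*)=2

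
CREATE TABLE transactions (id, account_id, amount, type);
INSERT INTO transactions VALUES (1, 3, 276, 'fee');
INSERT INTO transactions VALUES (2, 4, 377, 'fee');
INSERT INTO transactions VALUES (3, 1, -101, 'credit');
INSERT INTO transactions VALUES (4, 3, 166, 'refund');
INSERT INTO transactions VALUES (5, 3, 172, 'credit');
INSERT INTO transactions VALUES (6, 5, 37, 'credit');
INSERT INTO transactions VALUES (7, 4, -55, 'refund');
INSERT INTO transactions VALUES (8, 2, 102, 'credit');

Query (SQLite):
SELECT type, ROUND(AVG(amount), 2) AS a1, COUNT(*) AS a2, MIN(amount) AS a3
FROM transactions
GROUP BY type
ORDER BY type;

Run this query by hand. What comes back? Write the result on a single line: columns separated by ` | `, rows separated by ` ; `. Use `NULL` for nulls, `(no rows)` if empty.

Group transactions by type.
Per group compute: ROUND(AVG(amount), 2), COUNT(*), MIN(amount).
  credit: ids {3, 5, 6, 8} → ROUND(AVG(amount), 2)=52.5, COUNT(*)=4, MIN(amount)=-101
  fee: ids {1, 2} → ROUND(AVG(amount), 2)=326.5, COUNT(*)=2, MIN(amount)=276
  refund: ids {4, 7} → ROUND(AVG(amount), 2)=55.5, COUNT(*)=2, MIN(amount)=-55

credit | 52.5 | 4 | -101 ; fee | 326.5 | 2 | 276 ; refund | 55.5 | 2 | -55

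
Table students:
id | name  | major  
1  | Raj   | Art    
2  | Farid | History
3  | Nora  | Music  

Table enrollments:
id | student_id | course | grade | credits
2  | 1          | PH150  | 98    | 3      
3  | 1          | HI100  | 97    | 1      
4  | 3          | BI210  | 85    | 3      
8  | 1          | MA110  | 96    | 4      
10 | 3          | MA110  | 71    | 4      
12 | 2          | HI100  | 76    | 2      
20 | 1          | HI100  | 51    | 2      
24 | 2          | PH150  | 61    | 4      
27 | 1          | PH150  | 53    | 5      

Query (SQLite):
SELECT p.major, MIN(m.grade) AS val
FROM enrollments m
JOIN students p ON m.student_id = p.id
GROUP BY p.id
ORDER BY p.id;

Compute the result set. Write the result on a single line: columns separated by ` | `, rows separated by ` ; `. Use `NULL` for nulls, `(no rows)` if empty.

Art | 51 ; History | 61 ; Music | 71

Join each enrollments row to its students via student_id.
Group joined rows by students.id; compute MIN(m.grade) per group.
  1: ids {2, 3, 8, 20, 27} → MIN(m.grade)=51
  2: ids {12, 24} → MIN(m.grade)=61
  3: ids {4, 10} → MIN(m.grade)=71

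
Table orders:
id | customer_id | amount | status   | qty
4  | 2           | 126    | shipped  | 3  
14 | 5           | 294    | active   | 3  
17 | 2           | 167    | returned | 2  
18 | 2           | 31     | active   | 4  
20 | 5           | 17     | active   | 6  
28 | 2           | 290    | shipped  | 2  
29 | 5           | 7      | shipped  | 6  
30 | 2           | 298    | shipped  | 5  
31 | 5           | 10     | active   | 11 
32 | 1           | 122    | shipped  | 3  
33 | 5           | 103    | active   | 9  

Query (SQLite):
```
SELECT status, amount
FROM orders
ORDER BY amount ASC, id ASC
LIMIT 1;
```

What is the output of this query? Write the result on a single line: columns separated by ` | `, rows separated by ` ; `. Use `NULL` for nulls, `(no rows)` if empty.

shipped | 7

Sort by amount asc, tiebreak id asc: (7, id=29), (10, id=31), (17, id=20), (31, id=18) …. Take first 1.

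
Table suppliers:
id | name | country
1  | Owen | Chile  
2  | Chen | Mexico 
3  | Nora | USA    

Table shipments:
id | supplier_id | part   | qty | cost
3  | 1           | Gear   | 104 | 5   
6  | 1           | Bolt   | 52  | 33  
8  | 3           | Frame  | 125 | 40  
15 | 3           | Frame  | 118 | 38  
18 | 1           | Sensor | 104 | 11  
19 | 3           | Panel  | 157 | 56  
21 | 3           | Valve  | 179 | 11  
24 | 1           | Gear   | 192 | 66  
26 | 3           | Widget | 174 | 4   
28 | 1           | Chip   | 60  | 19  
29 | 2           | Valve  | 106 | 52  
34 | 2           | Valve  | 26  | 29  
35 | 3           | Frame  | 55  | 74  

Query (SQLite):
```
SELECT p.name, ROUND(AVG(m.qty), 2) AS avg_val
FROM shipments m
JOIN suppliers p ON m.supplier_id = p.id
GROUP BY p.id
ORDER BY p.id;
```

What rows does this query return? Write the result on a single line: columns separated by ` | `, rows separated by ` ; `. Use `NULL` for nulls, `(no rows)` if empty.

Owen | 102.4 ; Chen | 66 ; Nora | 134.67

Join each shipments row to its suppliers via supplier_id.
Group joined rows by suppliers.id; compute ROUND(AVG(m.qty), 2) per group.
  1: ids {3, 6, 18, 24, 28} → ROUND(AVG(m.qty), 2)=102.4
  2: ids {29, 34} → ROUND(AVG(m.qty), 2)=66
  3: ids {8, 15, 19, 21, 26, 35} → ROUND(AVG(m.qty), 2)=134.67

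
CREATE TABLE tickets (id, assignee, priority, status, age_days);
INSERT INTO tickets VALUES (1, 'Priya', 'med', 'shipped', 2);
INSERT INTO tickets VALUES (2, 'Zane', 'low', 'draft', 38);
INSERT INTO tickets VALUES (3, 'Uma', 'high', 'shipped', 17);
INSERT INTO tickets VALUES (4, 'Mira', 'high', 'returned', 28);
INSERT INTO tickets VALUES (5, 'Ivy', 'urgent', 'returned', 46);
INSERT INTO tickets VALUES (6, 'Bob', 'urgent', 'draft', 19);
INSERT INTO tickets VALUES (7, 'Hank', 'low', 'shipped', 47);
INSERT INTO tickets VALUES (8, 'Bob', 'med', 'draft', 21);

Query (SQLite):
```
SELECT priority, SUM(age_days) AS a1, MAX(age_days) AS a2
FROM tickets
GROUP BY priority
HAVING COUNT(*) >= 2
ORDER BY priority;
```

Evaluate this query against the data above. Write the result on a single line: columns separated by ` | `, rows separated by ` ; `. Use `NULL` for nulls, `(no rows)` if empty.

Group tickets by priority.
Per group compute: SUM(age_days), MAX(age_days).
HAVING: drop groups with fewer than 2 rows.
  high: ids {3, 4} → SUM(age_days)=45, MAX(age_days)=28
  low: ids {2, 7} → SUM(age_days)=85, MAX(age_days)=47
  med: ids {1, 8} → SUM(age_days)=23, MAX(age_days)=21
  urgent: ids {5, 6} → SUM(age_days)=65, MAX(age_days)=46

high | 45 | 28 ; low | 85 | 47 ; med | 23 | 21 ; urgent | 65 | 46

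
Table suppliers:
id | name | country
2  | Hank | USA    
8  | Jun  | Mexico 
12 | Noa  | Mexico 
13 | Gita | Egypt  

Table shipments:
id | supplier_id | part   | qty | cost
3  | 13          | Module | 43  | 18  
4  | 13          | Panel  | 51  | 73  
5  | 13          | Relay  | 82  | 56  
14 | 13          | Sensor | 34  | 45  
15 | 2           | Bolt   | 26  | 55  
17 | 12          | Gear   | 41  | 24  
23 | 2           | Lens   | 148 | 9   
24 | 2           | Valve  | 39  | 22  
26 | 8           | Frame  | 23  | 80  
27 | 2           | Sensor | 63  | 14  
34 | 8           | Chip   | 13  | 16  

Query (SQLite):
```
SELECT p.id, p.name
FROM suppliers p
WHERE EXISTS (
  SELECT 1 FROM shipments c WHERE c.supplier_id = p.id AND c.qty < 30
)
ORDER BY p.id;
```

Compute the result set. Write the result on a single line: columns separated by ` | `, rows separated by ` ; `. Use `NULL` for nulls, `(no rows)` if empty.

2 | Hank ; 8 | Jun

For each suppliers row, check whether any shipments with matching supplier_id has qty < 30.
Keep rows where that is true.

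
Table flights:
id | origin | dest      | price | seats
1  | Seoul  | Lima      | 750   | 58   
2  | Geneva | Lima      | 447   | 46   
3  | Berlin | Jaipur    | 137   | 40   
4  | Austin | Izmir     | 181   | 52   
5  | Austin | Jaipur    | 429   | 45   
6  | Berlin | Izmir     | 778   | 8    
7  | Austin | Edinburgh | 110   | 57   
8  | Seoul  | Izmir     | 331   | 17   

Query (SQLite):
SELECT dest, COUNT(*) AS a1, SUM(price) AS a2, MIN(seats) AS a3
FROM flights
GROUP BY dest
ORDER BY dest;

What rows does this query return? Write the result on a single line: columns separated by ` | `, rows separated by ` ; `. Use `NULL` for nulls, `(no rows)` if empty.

Edinburgh | 1 | 110 | 57 ; Izmir | 3 | 1290 | 8 ; Jaipur | 2 | 566 | 40 ; Lima | 2 | 1197 | 46

Group flights by dest.
Per group compute: COUNT(*), SUM(price), MIN(seats).
  Edinburgh: ids {7} → COUNT(*)=1, SUM(price)=110, MIN(seats)=57
  Izmir: ids {4, 6, 8} → COUNT(*)=3, SUM(price)=1290, MIN(seats)=8
  Jaipur: ids {3, 5} → COUNT(*)=2, SUM(price)=566, MIN(seats)=40
  Lima: ids {1, 2} → COUNT(*)=2, SUM(price)=1197, MIN(seats)=46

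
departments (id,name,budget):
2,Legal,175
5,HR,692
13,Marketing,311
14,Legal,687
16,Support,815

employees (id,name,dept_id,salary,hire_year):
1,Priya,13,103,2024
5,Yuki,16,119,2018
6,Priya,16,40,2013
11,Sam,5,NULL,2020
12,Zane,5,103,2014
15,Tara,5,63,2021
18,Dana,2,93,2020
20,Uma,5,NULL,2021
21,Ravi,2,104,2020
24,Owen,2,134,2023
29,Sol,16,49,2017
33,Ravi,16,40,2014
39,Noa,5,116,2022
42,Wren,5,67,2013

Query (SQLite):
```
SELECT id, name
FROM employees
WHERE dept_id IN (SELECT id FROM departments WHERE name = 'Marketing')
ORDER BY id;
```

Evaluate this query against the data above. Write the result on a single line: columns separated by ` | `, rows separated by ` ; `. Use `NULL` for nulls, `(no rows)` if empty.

Inner query: departments.id where name = 'Marketing'.
Outer: keep employees rows whose dept_id is in that set.
Inner query → {13}

1 | Priya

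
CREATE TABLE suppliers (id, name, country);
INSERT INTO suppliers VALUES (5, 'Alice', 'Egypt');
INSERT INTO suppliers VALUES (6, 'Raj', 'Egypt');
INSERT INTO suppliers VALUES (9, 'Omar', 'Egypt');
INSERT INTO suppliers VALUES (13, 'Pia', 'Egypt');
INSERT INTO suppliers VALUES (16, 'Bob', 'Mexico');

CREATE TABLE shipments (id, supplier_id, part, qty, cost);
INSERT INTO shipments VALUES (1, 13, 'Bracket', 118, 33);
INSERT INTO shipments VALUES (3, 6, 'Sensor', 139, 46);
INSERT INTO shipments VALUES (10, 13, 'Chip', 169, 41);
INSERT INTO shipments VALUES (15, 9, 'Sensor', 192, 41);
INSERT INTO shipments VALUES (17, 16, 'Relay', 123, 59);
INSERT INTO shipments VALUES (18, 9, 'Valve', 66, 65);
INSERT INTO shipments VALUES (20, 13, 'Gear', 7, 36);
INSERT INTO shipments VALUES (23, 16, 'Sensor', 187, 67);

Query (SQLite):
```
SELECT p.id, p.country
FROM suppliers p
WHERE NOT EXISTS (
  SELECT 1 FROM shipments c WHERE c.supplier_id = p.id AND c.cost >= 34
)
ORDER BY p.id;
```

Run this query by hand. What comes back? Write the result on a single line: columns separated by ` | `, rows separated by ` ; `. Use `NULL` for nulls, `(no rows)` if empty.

5 | Egypt

For each suppliers row, check whether any shipments with matching supplier_id has cost >= 34.
Keep rows where that is false.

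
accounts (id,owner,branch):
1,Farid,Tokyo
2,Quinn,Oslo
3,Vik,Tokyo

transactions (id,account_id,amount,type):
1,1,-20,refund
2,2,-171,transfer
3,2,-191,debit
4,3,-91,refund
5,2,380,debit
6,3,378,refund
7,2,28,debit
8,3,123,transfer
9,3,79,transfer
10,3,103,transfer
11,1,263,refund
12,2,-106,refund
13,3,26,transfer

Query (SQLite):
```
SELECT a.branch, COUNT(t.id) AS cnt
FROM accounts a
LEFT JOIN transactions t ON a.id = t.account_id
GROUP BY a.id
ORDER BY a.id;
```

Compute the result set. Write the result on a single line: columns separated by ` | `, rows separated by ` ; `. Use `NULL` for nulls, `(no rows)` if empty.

Tokyo | 2 ; Oslo | 5 ; Tokyo | 6

LEFT JOIN keeps every accounts row; unmatched ones get NULL for transactions columns.
Group by accounts.id and compute COUNT(t.id). COUNT(col) of an all-NULL group is 0.
  1: ids {1, 11} → COUNT(t.id)=2
  2: ids {2, 3, 5, 7, 12} → COUNT(t.id)=5
  3: ids {4, 6, 8, 9, 10, 13} → COUNT(t.id)=6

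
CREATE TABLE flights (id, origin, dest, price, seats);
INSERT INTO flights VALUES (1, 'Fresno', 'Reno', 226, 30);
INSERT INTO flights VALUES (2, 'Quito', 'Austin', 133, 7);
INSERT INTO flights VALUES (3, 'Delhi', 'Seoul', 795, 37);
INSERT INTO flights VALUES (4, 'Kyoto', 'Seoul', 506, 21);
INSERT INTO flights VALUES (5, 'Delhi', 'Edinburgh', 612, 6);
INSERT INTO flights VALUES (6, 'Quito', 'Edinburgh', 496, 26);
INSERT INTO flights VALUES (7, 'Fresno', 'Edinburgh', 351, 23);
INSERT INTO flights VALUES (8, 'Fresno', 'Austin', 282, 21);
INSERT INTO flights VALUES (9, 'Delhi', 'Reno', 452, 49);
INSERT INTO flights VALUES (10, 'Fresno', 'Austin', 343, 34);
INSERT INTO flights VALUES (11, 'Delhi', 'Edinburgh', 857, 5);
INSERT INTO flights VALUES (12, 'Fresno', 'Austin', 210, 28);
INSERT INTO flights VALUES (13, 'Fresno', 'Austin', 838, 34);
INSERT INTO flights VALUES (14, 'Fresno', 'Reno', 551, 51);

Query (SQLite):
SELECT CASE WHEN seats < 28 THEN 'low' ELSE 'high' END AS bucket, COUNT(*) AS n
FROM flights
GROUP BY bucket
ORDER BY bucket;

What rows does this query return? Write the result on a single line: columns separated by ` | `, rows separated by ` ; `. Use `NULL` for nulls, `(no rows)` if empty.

Bucket rows by seats < 28 → 'low' else 'high'; count each bucket.

high | 7 ; low | 7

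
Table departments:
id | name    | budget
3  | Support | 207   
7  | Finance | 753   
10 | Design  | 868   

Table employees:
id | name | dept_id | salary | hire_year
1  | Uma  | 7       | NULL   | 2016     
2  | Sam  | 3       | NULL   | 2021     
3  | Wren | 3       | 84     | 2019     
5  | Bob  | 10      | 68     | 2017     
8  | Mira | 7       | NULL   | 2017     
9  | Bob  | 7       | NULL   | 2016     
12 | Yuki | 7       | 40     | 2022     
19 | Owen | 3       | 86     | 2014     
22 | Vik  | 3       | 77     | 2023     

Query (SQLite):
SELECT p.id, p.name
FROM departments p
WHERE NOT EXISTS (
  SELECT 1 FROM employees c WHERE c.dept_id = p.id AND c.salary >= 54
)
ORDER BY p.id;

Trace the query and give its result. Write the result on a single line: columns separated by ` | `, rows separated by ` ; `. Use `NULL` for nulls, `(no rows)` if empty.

7 | Finance

For each departments row, check whether any employees with matching dept_id has salary >= 54.
Keep rows where that is false.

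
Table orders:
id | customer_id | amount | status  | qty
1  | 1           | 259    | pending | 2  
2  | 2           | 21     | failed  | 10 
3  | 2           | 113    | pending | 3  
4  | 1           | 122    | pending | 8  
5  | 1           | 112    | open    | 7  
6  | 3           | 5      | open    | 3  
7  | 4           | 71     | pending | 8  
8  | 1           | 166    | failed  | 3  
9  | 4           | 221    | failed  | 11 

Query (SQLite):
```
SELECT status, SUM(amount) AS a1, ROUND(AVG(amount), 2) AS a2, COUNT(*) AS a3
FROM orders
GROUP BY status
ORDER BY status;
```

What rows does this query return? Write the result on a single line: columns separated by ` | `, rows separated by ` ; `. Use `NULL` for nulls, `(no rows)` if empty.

failed | 408 | 136 | 3 ; open | 117 | 58.5 | 2 ; pending | 565 | 141.25 | 4

Group orders by status.
Per group compute: SUM(amount), ROUND(AVG(amount), 2), COUNT(*).
  failed: ids {2, 8, 9} → SUM(amount)=408, ROUND(AVG(amount), 2)=136, COUNT(*)=3
  open: ids {5, 6} → SUM(amount)=117, ROUND(AVG(amount), 2)=58.5, COUNT(*)=2
  pending: ids {1, 3, 4, 7} → SUM(amount)=565, ROUND(AVG(amount), 2)=141.25, COUNT(*)=4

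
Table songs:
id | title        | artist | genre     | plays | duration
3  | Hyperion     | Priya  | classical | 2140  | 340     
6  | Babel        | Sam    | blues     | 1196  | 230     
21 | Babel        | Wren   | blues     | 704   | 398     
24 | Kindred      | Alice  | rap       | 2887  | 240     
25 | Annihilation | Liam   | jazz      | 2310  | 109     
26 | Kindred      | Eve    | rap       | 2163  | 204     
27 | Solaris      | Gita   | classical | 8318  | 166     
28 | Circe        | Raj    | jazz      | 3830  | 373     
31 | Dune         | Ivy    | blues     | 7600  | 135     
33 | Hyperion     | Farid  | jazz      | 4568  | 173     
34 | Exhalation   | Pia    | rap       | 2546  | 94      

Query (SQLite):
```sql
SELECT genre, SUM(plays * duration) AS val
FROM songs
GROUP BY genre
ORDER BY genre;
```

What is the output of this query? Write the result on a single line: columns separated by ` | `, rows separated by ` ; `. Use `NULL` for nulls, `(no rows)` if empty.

For each row compute plays * duration.
Group by genre; take SUM of the expression per group.
  blues: ids {6, 21, 31} → SUM(plays * duration)=1581272
  classical: ids {3, 27} → SUM(plays * duration)=2108388
  jazz: ids {25, 28, 33} → SUM(plays * duration)=2470644
  rap: ids {24, 26, 34} → SUM(plays * duration)=1373456

blues | 1581272 ; classical | 2108388 ; jazz | 2470644 ; rap | 1373456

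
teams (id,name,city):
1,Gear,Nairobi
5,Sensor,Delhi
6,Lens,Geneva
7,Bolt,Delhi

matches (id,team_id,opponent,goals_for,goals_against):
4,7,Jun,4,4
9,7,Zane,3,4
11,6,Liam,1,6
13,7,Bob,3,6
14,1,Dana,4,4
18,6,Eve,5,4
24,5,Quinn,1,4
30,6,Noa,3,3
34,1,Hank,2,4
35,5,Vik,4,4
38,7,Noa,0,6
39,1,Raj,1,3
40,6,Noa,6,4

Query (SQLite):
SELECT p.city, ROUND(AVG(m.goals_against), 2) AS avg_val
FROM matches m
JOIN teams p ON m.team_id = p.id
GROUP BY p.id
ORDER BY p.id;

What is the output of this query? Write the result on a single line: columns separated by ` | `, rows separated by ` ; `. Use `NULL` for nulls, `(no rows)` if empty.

Join each matches row to its teams via team_id.
Group joined rows by teams.id; compute ROUND(AVG(m.goals_against), 2) per group.
  1: ids {14, 34, 39} → ROUND(AVG(m.goals_against), 2)=3.67
  5: ids {24, 35} → ROUND(AVG(m.goals_against), 2)=4
  6: ids {11, 18, 30, 40} → ROUND(AVG(m.goals_against), 2)=4.25
  7: ids {4, 9, 13, 38} → ROUND(AVG(m.goals_against), 2)=5

Nairobi | 3.67 ; Delhi | 4 ; Geneva | 4.25 ; Delhi | 5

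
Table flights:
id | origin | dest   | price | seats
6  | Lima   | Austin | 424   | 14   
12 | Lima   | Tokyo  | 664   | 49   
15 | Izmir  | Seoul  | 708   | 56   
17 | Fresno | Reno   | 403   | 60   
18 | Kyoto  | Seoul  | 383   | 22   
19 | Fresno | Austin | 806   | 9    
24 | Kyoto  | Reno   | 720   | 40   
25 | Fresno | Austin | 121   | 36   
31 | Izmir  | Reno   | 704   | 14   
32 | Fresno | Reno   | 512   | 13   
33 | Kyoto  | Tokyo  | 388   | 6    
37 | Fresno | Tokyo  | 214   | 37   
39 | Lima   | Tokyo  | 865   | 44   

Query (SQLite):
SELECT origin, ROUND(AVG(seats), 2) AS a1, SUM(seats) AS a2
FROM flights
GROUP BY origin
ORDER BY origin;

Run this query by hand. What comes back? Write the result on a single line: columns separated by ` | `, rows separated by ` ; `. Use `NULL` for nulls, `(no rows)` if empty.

Fresno | 31 | 155 ; Izmir | 35 | 70 ; Kyoto | 22.67 | 68 ; Lima | 35.67 | 107

Group flights by origin.
Per group compute: ROUND(AVG(seats), 2), SUM(seats).
  Fresno: ids {17, 19, 25, 32, 37} → ROUND(AVG(seats), 2)=31, SUM(seats)=155
  Izmir: ids {15, 31} → ROUND(AVG(seats), 2)=35, SUM(seats)=70
  Kyoto: ids {18, 24, 33} → ROUND(AVG(seats), 2)=22.67, SUM(seats)=68
  Lima: ids {6, 12, 39} → ROUND(AVG(seats), 2)=35.67, SUM(seats)=107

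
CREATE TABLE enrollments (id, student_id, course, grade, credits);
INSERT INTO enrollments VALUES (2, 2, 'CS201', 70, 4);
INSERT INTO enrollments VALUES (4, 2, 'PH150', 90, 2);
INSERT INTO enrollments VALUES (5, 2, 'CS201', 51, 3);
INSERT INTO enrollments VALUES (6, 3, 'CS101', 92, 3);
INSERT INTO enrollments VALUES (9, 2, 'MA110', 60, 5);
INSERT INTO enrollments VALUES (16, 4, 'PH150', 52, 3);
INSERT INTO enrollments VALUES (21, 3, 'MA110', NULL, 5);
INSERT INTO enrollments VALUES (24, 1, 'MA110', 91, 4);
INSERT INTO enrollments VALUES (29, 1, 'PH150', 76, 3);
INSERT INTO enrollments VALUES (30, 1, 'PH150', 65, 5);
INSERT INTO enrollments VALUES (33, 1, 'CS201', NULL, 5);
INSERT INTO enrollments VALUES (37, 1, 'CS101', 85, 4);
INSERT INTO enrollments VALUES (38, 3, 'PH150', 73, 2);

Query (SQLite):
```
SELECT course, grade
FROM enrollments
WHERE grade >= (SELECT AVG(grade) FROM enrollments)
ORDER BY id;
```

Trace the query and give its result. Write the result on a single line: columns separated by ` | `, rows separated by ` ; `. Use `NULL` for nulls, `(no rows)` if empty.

PH150 | 90 ; CS101 | 92 ; MA110 | 91 ; PH150 | 76 ; CS101 | 85

Scalar subquery: AVG(grade) over all enrollments rows = 73.181818 (≈; comparison uses full precision).
Keep rows where grade >= that value.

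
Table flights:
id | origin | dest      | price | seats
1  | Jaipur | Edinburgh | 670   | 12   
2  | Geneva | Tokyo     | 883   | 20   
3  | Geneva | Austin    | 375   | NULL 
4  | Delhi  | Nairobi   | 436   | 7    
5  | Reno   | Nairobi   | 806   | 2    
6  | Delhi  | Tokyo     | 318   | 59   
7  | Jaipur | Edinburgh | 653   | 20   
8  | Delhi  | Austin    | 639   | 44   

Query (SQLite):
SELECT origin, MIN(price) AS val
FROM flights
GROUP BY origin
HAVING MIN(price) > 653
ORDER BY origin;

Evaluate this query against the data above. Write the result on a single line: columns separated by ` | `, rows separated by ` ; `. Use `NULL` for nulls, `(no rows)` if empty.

Reno | 806

Partition flights by origin; compute MIN(price) within each group.
HAVING: keep groups where MIN(price) > 653.
  Delhi: ids {4, 6, 8} → MIN(price)=318
  Geneva: ids {2, 3} → MIN(price)=375
  Jaipur: ids {1, 7} → MIN(price)=653
  Reno: ids {5} → MIN(price)=806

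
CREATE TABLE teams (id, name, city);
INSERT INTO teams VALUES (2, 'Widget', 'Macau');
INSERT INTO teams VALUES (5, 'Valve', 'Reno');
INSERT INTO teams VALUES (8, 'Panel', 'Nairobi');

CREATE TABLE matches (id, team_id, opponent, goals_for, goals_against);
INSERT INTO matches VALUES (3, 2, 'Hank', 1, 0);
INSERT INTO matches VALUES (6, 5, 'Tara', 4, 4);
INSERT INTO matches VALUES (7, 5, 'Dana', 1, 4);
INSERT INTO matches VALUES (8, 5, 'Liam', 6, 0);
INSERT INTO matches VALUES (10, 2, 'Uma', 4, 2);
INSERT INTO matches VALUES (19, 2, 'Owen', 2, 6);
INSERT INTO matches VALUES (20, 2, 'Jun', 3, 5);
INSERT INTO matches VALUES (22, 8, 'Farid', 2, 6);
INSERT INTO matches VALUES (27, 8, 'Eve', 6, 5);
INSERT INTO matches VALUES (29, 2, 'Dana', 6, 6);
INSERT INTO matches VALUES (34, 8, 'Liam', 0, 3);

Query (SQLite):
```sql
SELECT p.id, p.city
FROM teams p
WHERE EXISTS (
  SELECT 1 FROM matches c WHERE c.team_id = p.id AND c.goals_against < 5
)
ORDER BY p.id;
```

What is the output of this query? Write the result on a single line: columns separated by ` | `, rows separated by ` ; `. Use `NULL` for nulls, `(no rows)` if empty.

2 | Macau ; 5 | Reno ; 8 | Nairobi

For each teams row, check whether any matches with matching team_id has goals_against < 5.
Keep rows where that is true.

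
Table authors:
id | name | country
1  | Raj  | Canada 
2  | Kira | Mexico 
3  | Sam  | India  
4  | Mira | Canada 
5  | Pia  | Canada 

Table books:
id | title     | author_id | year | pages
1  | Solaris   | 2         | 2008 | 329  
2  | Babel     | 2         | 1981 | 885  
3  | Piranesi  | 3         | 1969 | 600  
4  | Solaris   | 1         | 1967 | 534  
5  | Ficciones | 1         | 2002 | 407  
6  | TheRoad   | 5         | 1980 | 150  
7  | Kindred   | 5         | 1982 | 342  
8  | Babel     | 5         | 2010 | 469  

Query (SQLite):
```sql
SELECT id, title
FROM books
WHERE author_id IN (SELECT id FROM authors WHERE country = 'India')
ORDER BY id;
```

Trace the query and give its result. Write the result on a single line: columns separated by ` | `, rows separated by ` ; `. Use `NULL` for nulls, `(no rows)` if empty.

Inner query: authors.id where country = 'India'.
Outer: keep books rows whose author_id is in that set.
Inner query → {3}

3 | Piranesi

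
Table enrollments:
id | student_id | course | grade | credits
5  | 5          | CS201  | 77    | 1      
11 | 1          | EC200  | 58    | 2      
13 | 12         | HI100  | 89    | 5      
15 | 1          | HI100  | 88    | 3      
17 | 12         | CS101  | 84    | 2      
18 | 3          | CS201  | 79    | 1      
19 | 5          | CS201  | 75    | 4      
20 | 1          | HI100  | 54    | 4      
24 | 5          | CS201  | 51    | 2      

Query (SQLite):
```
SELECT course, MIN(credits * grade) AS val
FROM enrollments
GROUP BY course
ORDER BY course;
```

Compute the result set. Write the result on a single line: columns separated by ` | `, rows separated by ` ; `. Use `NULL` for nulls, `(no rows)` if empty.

CS101 | 168 ; CS201 | 77 ; EC200 | 116 ; HI100 | 216

For each row compute credits * grade.
Group by course; take MIN of the expression per group.
  CS101: ids {17} → MIN(credits * grade)=168
  CS201: ids {5, 18, 19, 24} → MIN(credits * grade)=77
  EC200: ids {11} → MIN(credits * grade)=116
  HI100: ids {13, 15, 20} → MIN(credits * grade)=216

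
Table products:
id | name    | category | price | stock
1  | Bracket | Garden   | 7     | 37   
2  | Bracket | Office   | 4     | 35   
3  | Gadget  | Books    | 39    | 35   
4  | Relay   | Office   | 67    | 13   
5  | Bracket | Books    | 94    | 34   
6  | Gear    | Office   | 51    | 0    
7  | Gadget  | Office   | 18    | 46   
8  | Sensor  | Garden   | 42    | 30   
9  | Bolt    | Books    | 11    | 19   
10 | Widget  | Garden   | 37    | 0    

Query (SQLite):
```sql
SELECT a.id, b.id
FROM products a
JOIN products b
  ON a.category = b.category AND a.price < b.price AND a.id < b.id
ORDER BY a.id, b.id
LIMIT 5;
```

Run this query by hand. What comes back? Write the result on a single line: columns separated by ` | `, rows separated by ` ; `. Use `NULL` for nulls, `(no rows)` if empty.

1 | 8 ; 1 | 10 ; 2 | 4 ; 2 | 6 ; 2 | 7

Pairs (a,b) with same category, a.price < b.price, a.id < b.id.
category groups: Books:{3,5,9} Garden:{1,8,10} Office:{2,4,6,7}
Ordered by (a.id, b.id); first 5.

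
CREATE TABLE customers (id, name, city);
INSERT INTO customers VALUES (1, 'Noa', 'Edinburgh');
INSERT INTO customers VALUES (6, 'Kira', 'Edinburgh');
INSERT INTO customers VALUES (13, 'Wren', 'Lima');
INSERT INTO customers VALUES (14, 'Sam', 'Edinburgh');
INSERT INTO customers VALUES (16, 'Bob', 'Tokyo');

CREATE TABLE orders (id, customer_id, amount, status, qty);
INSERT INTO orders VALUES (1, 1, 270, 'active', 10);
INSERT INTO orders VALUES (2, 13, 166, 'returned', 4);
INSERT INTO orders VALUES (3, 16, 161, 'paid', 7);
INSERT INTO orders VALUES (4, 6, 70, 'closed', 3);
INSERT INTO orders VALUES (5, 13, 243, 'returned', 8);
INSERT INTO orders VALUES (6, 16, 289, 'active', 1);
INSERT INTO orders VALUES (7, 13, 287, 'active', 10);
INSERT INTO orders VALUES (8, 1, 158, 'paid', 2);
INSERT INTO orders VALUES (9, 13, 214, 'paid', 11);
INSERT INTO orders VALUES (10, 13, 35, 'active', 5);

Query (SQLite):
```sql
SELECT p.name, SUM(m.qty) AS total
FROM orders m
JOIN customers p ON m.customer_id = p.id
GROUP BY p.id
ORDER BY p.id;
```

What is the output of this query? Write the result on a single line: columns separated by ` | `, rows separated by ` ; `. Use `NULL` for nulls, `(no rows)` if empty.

Join each orders row to its customers via customer_id.
Group joined rows by customers.id; compute SUM(m.qty) per group.
  1: ids {1, 8} → SUM(m.qty)=12
  6: ids {4} → SUM(m.qty)=3
  13: ids {2, 5, 7, 9, 10} → SUM(m.qty)=38
  16: ids {3, 6} → SUM(m.qty)=8

Noa | 12 ; Kira | 3 ; Wren | 38 ; Bob | 8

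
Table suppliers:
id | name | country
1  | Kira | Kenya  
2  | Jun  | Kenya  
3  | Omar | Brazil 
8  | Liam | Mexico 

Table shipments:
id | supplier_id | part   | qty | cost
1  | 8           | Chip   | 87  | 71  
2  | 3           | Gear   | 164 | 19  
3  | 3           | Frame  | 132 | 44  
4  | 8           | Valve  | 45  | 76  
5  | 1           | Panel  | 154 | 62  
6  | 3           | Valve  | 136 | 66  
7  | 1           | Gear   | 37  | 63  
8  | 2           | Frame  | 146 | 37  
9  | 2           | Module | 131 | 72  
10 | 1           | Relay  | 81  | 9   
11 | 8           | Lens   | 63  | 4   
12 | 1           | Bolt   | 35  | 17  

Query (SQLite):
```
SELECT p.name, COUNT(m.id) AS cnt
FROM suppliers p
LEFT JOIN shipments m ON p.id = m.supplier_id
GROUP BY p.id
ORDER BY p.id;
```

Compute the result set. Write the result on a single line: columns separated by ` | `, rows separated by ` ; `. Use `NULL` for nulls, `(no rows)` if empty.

Kira | 4 ; Jun | 2 ; Omar | 3 ; Liam | 3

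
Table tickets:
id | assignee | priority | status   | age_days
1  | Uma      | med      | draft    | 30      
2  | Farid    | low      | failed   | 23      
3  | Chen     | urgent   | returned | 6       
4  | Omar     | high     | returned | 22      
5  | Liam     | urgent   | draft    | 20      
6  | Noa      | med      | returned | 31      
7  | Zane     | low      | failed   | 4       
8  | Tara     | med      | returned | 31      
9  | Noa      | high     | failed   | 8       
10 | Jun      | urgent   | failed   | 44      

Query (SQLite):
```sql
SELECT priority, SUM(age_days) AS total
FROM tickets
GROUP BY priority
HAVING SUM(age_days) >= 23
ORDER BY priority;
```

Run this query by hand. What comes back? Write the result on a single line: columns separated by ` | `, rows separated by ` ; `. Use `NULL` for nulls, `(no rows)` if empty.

Partition tickets by priority; compute SUM(age_days) within each group.
HAVING: keep groups where SUM(age_days) >= 23.
  high: ids {4, 9} → SUM(age_days)=30
  low: ids {2, 7} → SUM(age_days)=27
  med: ids {1, 6, 8} → SUM(age_days)=92
  urgent: ids {3, 5, 10} → SUM(age_days)=70

high | 30 ; low | 27 ; med | 92 ; urgent | 70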